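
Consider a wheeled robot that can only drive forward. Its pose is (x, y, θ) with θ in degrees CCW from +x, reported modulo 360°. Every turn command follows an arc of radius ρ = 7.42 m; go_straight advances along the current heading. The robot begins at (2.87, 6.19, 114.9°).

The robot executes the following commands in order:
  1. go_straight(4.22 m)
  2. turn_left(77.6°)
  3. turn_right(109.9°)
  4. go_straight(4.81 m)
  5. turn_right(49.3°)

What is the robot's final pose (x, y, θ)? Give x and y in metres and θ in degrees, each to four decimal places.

(-12.3032, 32.3535, 33.3000°)

set_pose: (x, y, θ) = (2.8700, 6.1900, 114.9000°), ρ = 7.42
go_straight(4.22): x += 4.22·cos θ, y += 4.22·sin θ → (1.0932, 10.0177, 114.9000°)
turn_left(77.6°): centre at ρ to the left, rotate +77.6° → (-7.2430, 14.1378, 192.5000°)
turn_right(109.9°): centre at ρ to the right, rotate −109.9° → (-16.2072, 22.3375, 82.6000°)
go_straight(4.81): x += 4.81·cos θ, y += 4.81·sin θ → (-15.5877, 27.1075, 82.6000°)
turn_right(49.3°): centre at ρ to the right, rotate −49.3° → (-12.3032, 32.3535, 33.3000°)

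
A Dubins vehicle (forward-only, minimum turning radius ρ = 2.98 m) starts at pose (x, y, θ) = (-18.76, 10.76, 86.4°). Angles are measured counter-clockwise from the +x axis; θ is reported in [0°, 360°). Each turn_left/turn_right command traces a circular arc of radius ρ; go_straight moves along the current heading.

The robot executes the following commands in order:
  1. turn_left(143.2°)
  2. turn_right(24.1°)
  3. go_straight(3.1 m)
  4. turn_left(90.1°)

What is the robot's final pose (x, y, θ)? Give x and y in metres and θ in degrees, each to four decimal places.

set_pose: (x, y, θ) = (-18.7600, 10.7600, 86.4000°), ρ = 2.98
turn_left(143.2°): centre at ρ to the left, rotate +143.2° → (-24.0035, 12.8785, 229.6000°)
turn_right(24.1°): centre at ρ to the right, rotate −24.1° → (-24.9900, 12.1202, 205.5000°)
go_straight(3.1): x += 3.1·cos θ, y += 3.1·sin θ → (-27.7880, 10.7856, 205.5000°)
turn_left(90.1°): centre at ρ to the left, rotate +90.1° → (-29.1925, 6.8083, 295.6000°)

(-29.1925, 6.8083, 295.6000°)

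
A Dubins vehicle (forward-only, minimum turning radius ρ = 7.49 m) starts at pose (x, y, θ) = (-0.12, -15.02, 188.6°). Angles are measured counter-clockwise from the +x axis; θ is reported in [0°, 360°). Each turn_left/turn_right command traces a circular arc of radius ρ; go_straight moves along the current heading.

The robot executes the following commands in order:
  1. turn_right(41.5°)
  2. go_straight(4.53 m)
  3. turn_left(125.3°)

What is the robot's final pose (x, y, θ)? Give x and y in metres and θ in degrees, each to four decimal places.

(-20.6637, -18.0448, 272.4000°)

set_pose: (x, y, θ) = (-0.1200, -15.0200, 188.6000°), ρ = 7.49
turn_right(41.5°): centre at ρ to the right, rotate −41.5° → (-5.3084, -13.9030, 147.1000°)
go_straight(4.53): x += 4.53·cos θ, y += 4.53·sin θ → (-9.1119, -11.4424, 147.1000°)
turn_left(125.3°): centre at ρ to the left, rotate +125.3° → (-20.6637, -18.0448, 272.4000°)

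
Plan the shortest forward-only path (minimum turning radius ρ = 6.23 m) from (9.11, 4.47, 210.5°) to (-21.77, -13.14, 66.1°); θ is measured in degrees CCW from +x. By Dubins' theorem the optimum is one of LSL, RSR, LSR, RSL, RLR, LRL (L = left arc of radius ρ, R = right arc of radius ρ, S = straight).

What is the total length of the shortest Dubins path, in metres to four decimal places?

49.4748 m

Let ψ = atan2(Δy, Δx) = atan2(-17.61, -30.88) = -150.3051° be the start→goal bearing.
Normalize: d = |goal − start| / ρ = 35.548368/6.23 = 5.705998, α = (θ_start − ψ) mod 360° = 0.8051° = 0.014052 rad, β = (θ_goal − ψ) mod 360° = 216.4051° = 3.776981 rad.
Common terms: sin α = 0.014051, cos α = 0.999901, sin β = -0.593490, cos β = -0.804841, cos(α−β) = -0.813101, d² = 32.558415. Work in radians in the unit-radius frame; every candidate has L = ρ·(t + p + q).
LSL: p² = 2 + d² − 2cos(α−β) + 2d(sin α − sin β) = 43.117879; p = √p² = 6.566421; φ = atan2(cos β − cos α, d + sin α − sin β) = -0.278428 rad; t = (φ − α) mod 2π = 5.990706 rad, q = (β − φ) mod 2π = 4.055409 rad → L = 6.23·(5.990706 + 6.566421 + 4.055409) = 6.23·16.612536 = 103.496098 m
RSR: p² = 2 + d² − 2cos(α−β) + 2d(sin β − sin α) = 29.251353; p = √p² = 5.408452; φ = atan2(cos α − cos β, d − sin α + sin β) = 0.340214 rad; t = (α − φ) mod 2π = 5.957022 rad, q = (φ − β) mod 2π = 2.846418 rad → L = 6.23·(5.957022 + 5.408452 + 2.846418) = 6.23·14.211893 = 88.540092 m
LSR: p² = d² − 2 + 2cos(α−β) + 2d(sin α + sin β) = 22.319654; p = √p² = 4.724368; φ = atan2(−cos α − cos β, d + sin α + sin β) − atan2(−2, p) = 0.362431 rad; t = (φ − α) mod 2π = 0.348379 rad, q = (φ − β) mod 2π = 2.868634 rad → L = 6.23·(0.348379 + 4.724368 + 2.868634) = 6.23·7.941382 = 49.474807 m
RSL: p² = d² − 2 + 2cos(α−β) − 2d(sin α + sin β) = 35.544773; p = √p² = 5.961944; φ = atan2(cos α + cos β, d − sin α − sin β) − atan2(2, p) = -0.292641 rad; t = (α − φ) mod 2π = 0.306692 rad, q = (β − φ) mod 2π = 4.069622 rad → L = 6.23·(0.306692 + 5.961944 + 4.069622) = 6.23·10.338258 = 64.407347 m
RLR: c = (6 − d² + 2cos(α−β) + 2d(sin α − sin β))/8 = -2.656419, |c| > 1 → infeasible
LRL: c = (6 − d² + 2cos(α−β) − 2d(sin α − sin β))/8 = -4.389735, |c| > 1 → infeasible
Shortest: LSR with L = 49.474807 m ≈ 49.4748 m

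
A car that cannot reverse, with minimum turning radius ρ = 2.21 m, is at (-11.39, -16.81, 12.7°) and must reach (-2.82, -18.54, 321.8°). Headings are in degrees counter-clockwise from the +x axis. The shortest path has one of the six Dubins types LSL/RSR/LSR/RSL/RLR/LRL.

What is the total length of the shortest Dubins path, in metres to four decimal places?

8.8075 m

Let ψ = atan2(Δy, Δx) = atan2(-1.73, 8.57) = -11.4128° be the start→goal bearing.
Normalize: d = |goal − start| / ρ = 8.742871/2.21 = 3.956050, α = (θ_start − ψ) mod 360° = 24.1128° = 0.420847 rad, β = (θ_goal − ψ) mod 360° = 333.2128° = 5.815660 rad.
Common terms: sin α = 0.408534, cos α = 0.912743, sin β = -0.450679, cos β = 0.892686, cos(α−β) = 0.630676, d² = 15.650335. Work in radians in the unit-radius frame; every candidate has L = ρ·(t + p + q).
LSL: p² = 2 + d² − 2cos(α−β) + 2d(sin α − sin β) = 23.187159; p = √p² = 4.815305; φ = atan2(cos β − cos α, d + sin α − sin β) = -0.004165 rad; t = (φ − α) mod 2π = 5.858173 rad, q = (β − φ) mod 2π = 5.819825 rad → L = 2.21·(5.858173 + 4.815305 + 5.819825) = 2.21·16.493303 = 36.450199 m
RSR: p² = 2 + d² − 2cos(α−β) + 2d(sin β − sin α) = 9.590807; p = √p² = 3.096903; φ = atan2(cos α − cos β, d − sin α + sin β) = 0.006477 rad; t = (α − φ) mod 2π = 0.414370 rad, q = (φ − β) mod 2π = 0.474002 rad → L = 2.21·(0.414370 + 3.096903 + 0.474002) = 2.21·3.985275 = 8.807459 m
LSR: p² = d² − 2 + 2cos(α−β) + 2d(sin α + sin β) = 14.578229; p = √p² = 3.818145; φ = atan2(−cos α − cos β, d + sin α + sin β) − atan2(−2, p) = 0.050318 rad; t = (φ − α) mod 2π = 5.912656 rad, q = (φ − β) mod 2π = 0.517843 rad → L = 2.21·(5.912656 + 3.818145 + 0.517843) = 2.21·10.248644 = 22.649504 m
RSL: p² = d² − 2 + 2cos(α−β) − 2d(sin α + sin β) = 15.245144; p = √p² = 3.904503; φ = atan2(cos α + cos β, d − sin α − sin β) − atan2(2, p) = -0.049232 rad; t = (α − φ) mod 2π = 0.470079 rad, q = (β − φ) mod 2π = 5.864891 rad → L = 2.21·(0.470079 + 3.904503 + 5.864891) = 2.21·10.239473 = 22.629235 m
RLR: c = (6 − d² + 2cos(α−β) + 2d(sin α − sin β))/8 = -0.198851; p = 2π − arccos c = 4.512204 rad; φ = atan2(cos α − cos β, d − sin α + sin β) = 0.006477 rad; t = (α − φ + p/2) mod 2π = 2.670472 rad, q = (α − β − t + p) mod 2π = 2.730104 rad → L = 2.21·(2.670472 + 4.512204 + 2.730104) = 2.21·9.912780 = 21.907244 m
LRL: c = (6 − d² + 2cos(α−β) − 2d(sin α − sin β))/8 = -1.898395, |c| > 1 → infeasible
Shortest: RSR with L = 8.807459 m ≈ 8.8075 m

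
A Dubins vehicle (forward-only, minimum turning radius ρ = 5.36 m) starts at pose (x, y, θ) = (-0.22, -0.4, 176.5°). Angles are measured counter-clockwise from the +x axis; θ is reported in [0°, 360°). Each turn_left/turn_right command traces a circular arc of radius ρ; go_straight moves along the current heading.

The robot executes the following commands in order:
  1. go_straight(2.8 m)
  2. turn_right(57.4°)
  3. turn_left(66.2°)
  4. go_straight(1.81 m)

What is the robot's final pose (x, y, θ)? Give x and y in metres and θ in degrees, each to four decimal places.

(-14.3518, 5.0773, 185.3000°)

set_pose: (x, y, θ) = (-0.2200, -0.4000, 176.5000°), ρ = 5.36
go_straight(2.8): x += 2.8·cos θ, y += 2.8·sin θ → (-3.0148, -0.2291, 176.5000°)
turn_right(57.4°): centre at ρ to the right, rotate −57.4° → (-7.3710, 2.5142, 119.1000°)
turn_left(66.2°): centre at ρ to the left, rotate +66.2° → (-12.5495, 5.2445, 185.3000°)
go_straight(1.81): x += 1.81·cos θ, y += 1.81·sin θ → (-14.3518, 5.0773, 185.3000°)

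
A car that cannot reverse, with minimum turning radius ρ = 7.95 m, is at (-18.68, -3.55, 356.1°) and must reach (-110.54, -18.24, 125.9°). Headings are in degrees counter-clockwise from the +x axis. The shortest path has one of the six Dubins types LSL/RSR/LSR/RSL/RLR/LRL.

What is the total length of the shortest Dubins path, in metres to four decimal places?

Let ψ = atan2(Δy, Δx) = atan2(-14.69, -91.86) = -170.9143° be the start→goal bearing.
Normalize: d = |goal − start| / ρ = 93.027177/7.95 = 11.701532, α = (θ_start − ψ) mod 360° = 167.0143° = 2.914950 rad, β = (θ_goal − ψ) mod 360° = 296.8143° = 5.180388 rad.
Common terms: sin α = 0.224707, cos α = -0.974426, sin β = -0.892473, cos β = 0.451101, cos(α−β) = -0.640110, d² = 136.925845. Work in radians in the unit-radius frame; every candidate has L = ρ·(t + p + q).
LSL: p² = 2 + d² − 2cos(α−β) + 2d(sin α − sin β) = 166.351498; p = √p² = 12.897732; φ = atan2(cos β − cos α, d + sin α − sin β) = 0.110752 rad; t = (φ − α) mod 2π = 3.478987 rad, q = (β − φ) mod 2π = 5.069636 rad → L = 7.95·(3.478987 + 12.897732 + 5.069636) = 7.95·21.446355 = 170.498522 m
RSR: p² = 2 + d² − 2cos(α−β) + 2d(sin β − sin α) = 114.060630; p = √p² = 10.679917; φ = atan2(cos α − cos β, d − sin α + sin β) = -0.133877 rad; t = (α − φ) mod 2π = 3.048827 rad, q = (φ − β) mod 2π = 0.968921 rad → L = 7.95·(3.048827 + 10.679917 + 0.968921) = 7.95·14.697665 = 116.846437 m
LSR: p² = d² − 2 + 2cos(α−β) + 2d(sin α + sin β) = 118.017860; p = √p² = 10.863603; φ = atan2(−cos α − cos β, d + sin α + sin β) − atan2(−2, p) = 0.229456 rad; t = (φ − α) mod 2π = 3.597691 rad, q = (φ − β) mod 2π = 1.332254 rad → L = 7.95·(3.597691 + 10.863603 + 1.332254) = 7.95·15.793548 = 125.558706 m
RSL: p² = d² − 2 + 2cos(α−β) − 2d(sin α + sin β) = 149.273391; p = √p² = 12.217749; φ = atan2(cos α + cos β, d − sin α − sin β) − atan2(2, p) = -0.204540 rad; t = (α − φ) mod 2π = 3.119491 rad, q = (β − φ) mod 2π = 5.384928 rad → L = 7.95·(3.119491 + 12.217749 + 5.384928) = 7.95·20.722168 = 164.741232 m
RLR: c = (6 − d² + 2cos(α−β) + 2d(sin α − sin β))/8 = -13.257579, |c| > 1 → infeasible
LRL: c = (6 − d² + 2cos(α−β) − 2d(sin α − sin β))/8 = -19.793937, |c| > 1 → infeasible
Shortest: RSR with L = 116.846437 m ≈ 116.8464 m

116.8464 m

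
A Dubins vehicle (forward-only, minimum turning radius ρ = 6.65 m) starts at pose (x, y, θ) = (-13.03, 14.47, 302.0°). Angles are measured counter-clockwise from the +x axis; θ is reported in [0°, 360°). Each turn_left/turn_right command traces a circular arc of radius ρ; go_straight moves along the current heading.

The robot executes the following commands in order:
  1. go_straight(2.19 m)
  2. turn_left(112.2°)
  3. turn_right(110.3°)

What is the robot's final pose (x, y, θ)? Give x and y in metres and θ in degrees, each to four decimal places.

(10.0768, 12.0658, 303.9000°)

set_pose: (x, y, θ) = (-13.0300, 14.4700, 302.0000°), ρ = 6.65
go_straight(2.19): x += 2.19·cos θ, y += 2.19·sin θ → (-11.8695, 12.6128, 302.0000°)
turn_left(112.2°): centre at ρ to the left, rotate +112.2° → (-0.8364, 12.2468, 414.2000° ≡ 54.2000°)
turn_right(110.3°): centre at ρ to the right, rotate −110.3° → (10.0768, 12.0658, -56.1000° ≡ 303.9000°)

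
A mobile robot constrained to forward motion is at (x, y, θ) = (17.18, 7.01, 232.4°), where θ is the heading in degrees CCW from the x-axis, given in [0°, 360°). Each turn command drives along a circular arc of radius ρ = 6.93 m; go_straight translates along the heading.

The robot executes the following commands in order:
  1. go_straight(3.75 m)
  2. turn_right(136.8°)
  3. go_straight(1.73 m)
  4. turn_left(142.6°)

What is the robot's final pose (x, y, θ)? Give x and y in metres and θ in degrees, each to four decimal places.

(-10.4510, 12.2883, 238.2000°)

set_pose: (x, y, θ) = (17.1800, 7.0100, 232.4000°), ρ = 6.93
go_straight(3.75): x += 3.75·cos θ, y += 3.75·sin θ → (14.8920, 4.0389, 232.4000°)
turn_right(136.8°): centre at ρ to the right, rotate −136.8° → (2.5045, 7.5910, 95.6000°)
go_straight(1.73): x += 1.73·cos θ, y += 1.73·sin θ → (2.3356, 9.3127, 95.6000°)
turn_left(142.6°): centre at ρ to the left, rotate +142.6° → (-10.4510, 12.2883, 238.2000°)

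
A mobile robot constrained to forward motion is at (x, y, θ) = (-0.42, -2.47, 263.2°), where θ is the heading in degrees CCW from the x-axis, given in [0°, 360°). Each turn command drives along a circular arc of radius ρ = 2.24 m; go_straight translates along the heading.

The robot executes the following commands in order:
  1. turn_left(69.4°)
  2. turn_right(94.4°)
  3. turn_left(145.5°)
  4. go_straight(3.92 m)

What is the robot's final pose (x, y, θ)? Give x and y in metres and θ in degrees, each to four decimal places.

(8.0398, -9.5488, 23.7000°)

set_pose: (x, y, θ) = (-0.4200, -2.4700, 263.2000°), ρ = 2.24
turn_left(69.4°): centre at ρ to the left, rotate +69.4° → (0.7734, -4.7239, 332.6000°)
turn_right(94.4°): centre at ρ to the right, rotate −94.4° → (1.6463, -7.8930, 238.2000°)
turn_left(145.5°): centre at ρ to the left, rotate +145.5° → (4.4504, -11.1245, 383.7000° ≡ 23.7000°)
go_straight(3.92): x += 3.92·cos θ, y += 3.92·sin θ → (8.0398, -9.5488, 23.7000°)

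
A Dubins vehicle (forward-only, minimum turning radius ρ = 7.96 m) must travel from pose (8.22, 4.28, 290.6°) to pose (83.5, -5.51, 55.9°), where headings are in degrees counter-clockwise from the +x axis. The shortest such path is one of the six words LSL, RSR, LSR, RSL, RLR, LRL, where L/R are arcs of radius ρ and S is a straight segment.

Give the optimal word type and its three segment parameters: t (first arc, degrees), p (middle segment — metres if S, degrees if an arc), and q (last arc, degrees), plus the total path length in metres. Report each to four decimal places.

Let ψ = atan2(Δy, Δx) = atan2(-9.79, 75.28) = -7.4096° be the start→goal bearing.
Normalize: d = |goal − start| / ρ = 75.913915/7.96 = 9.536924, α = (θ_start − ψ) mod 360° = 298.0096° = 5.201249 rad, β = (θ_goal − ψ) mod 360° = 63.3096° = 1.104961 rad.
Common terms: sin α = -0.882869, cos α = 0.469620, sin β = 0.893447, cos β = 0.449169, cos(α−β) = -0.577858, d² = 90.952919. Work in radians in the unit-radius frame; every candidate has L = ρ·(t + p + q).
LSL: p² = 2 + d² − 2cos(α−β) + 2d(sin α − sin β) = 60.227461; p = √p² = 7.760635; φ = atan2(cos β − cos α, d + sin α − sin β) = -0.002635 rad; t = (φ − α) mod 2π = 1.079301 rad, q = (β − φ) mod 2π = 1.107596 rad → L = 7.96·(1.079301 + 7.760635 + 1.107596) = 7.96·9.947533 = 79.182362 m
RSR: p² = 2 + d² − 2cos(α−β) + 2d(sin β − sin α) = 127.989808; p = √p² = 11.313258; φ = atan2(cos α − cos β, d − sin α + sin β) = 0.001808 rad; t = (α − φ) mod 2π = 5.199441 rad, q = (φ − β) mod 2π = 5.180032 rad → L = 7.96·(5.199441 + 11.313258 + 5.180032) = 7.96·21.692731 = 172.674140 m
LSR: p² = d² − 2 + 2cos(α−β) + 2d(sin α + sin β) = 87.998964; p = √p² = 9.380776; φ = atan2(−cos α − cos β, d + sin α + sin β) − atan2(−2, p) = 0.114119 rad; t = (φ − α) mod 2π = 1.196055 rad, q = (φ − β) mod 2π = 5.292343 rad → L = 7.96·(1.196055 + 9.380776 + 5.292343) = 7.96·15.869175 = 126.318632 m
RSL: p² = d² − 2 + 2cos(α−β) − 2d(sin α + sin β) = 87.595444; p = √p² = 9.359244; φ = atan2(cos α + cos β, d − sin α − sin β) − atan2(2, p) = -0.114376 rad; t = (α − φ) mod 2π = 5.315625 rad, q = (β − φ) mod 2π = 1.219337 rad → L = 7.96·(5.315625 + 9.359244 + 1.219337) = 7.96·15.894206 = 126.517883 m
RLR: c = (6 − d² + 2cos(α−β) + 2d(sin α − sin β))/8 = -14.998726, |c| > 1 → infeasible
LRL: c = (6 − d² + 2cos(α−β) − 2d(sin α − sin β))/8 = -6.528433, |c| > 1 → infeasible
Shortest: LSL with L = 79.182362 m ≈ 79.1824 m
Convert LSL to answer units (arcs ×180/π): t = 1.079301·180/π = 61.8394°, p = ρ·p = 7.96·7.760635 = 61.7747 m, q = 1.107596·180/π = 63.4606°, L = 79.1824 m.

LSL: t = 61.8394°, p = 61.7747 m, q = 63.4606°, L = 79.1824 m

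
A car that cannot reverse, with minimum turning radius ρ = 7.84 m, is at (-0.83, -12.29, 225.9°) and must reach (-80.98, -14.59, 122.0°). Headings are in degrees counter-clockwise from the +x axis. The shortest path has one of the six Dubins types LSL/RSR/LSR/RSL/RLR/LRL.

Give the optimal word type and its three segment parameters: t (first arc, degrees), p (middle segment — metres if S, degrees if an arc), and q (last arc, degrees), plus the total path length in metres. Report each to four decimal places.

Let ψ = atan2(Δy, Δx) = atan2(-2.30, -80.15) = -178.3563° be the start→goal bearing.
Normalize: d = |goal − start| / ρ = 80.182994/7.84 = 10.227423, α = (θ_start − ψ) mod 360° = 44.2563° = 0.772418 rad, β = (θ_goal − ψ) mod 360° = 300.3563° = 5.242206 rad.
Common terms: sin α = 0.697869, cos α = 0.716225, sin β = -0.862900, cos β = 0.505375, cos(α−β) = -0.240228, d² = 104.600175. Work in radians in the unit-radius frame; every candidate has L = ρ·(t + p + q).
LSL: p² = 2 + d² − 2cos(α−β) + 2d(sin α − sin β) = 139.005910; p = √p² = 11.790077; φ = atan2(cos β − cos α, d + sin α − sin β) = -0.017885 rad; t = (φ − α) mod 2π = 5.492883 rad, q = (β − φ) mod 2π = 5.260091 rad → L = 7.84·(5.492883 + 11.790077 + 5.260091) = 7.84·22.543050 = 176.737514 m
RSR: p² = 2 + d² − 2cos(α−β) + 2d(sin β − sin α) = 75.155352; p = √p² = 8.669219; φ = atan2(cos α − cos β, d − sin α + sin β) = 0.024324 rad; t = (α − φ) mod 2π = 0.748094 rad, q = (φ − β) mod 2π = 1.065303 rad → L = 7.84·(0.748094 + 8.669219 + 1.065303) = 7.84·10.482616 = 82.183707 m
LSR: p² = d² − 2 + 2cos(α−β) + 2d(sin α + sin β) = 98.744044; p = √p² = 9.937004; φ = atan2(−cos α − cos β, d + sin α + sin β) − atan2(−2, p) = 0.077803 rad; t = (φ − α) mod 2π = 5.588570 rad, q = (φ − β) mod 2π = 1.118782 rad → L = 7.84·(5.588570 + 9.937004 + 1.118782) = 7.84·16.644357 = 130.491755 m
RSL: p² = d² − 2 + 2cos(α−β) − 2d(sin α + sin β) = 105.495394; p = √p² = 10.271095; φ = atan2(cos α + cos β, d − sin α − sin β) − atan2(2, p) = -0.075305 rad; t = (α − φ) mod 2π = 0.847723 rad, q = (β − φ) mod 2π = 5.317511 rad → L = 7.84·(0.847723 + 10.271095 + 5.317511) = 7.84·16.436328 = 128.860814 m
RLR: c = (6 − d² + 2cos(α−β) + 2d(sin α − sin β))/8 = -8.394419, |c| > 1 → infeasible
LRL: c = (6 − d² + 2cos(α−β) − 2d(sin α − sin β))/8 = -16.375739, |c| > 1 → infeasible
Shortest: RSR with L = 82.183707 m ≈ 82.1837 m
Convert RSR to answer units (arcs ×180/π): t = 0.748094·180/π = 42.8626°, p = ρ·p = 7.84·8.669219 = 67.9667 m, q = 1.065303·180/π = 61.0374°, L = 82.1837 m.

RSR: t = 42.8626°, p = 67.9667 m, q = 61.0374°, L = 82.1837 m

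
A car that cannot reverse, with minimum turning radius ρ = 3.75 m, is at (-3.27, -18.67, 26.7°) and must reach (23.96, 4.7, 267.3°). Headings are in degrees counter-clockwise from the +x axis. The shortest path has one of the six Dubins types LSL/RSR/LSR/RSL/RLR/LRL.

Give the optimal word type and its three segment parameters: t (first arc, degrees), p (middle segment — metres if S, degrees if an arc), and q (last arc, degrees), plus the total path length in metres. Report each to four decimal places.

LSR: t = 25.4837°, p = 31.3868 m, q = 144.8837°, L = 42.5374 m

Let ψ = atan2(Δy, Δx) = atan2(23.37, 27.23) = 40.6377° be the start→goal bearing.
Normalize: d = |goal − start| / ρ = 35.883559/3.75 = 9.568949, α = (θ_start − ψ) mod 360° = 346.0623° = 6.039927 rad, β = (θ_goal − ψ) mod 360° = 226.6623° = 3.956004 rad.
Common terms: sin α = -0.240866, cos α = 0.970558, sin β = -0.727322, cos β = -0.686297, cos(α−β) = -0.490904, d² = 91.564786. Work in radians in the unit-radius frame; every candidate has L = ρ·(t + p + q).
LSL: p² = 2 + d² − 2cos(α−β) + 2d(sin α − sin β) = 103.856332; p = √p² = 10.190993; φ = atan2(cos β − cos α, d + sin α − sin β) = -0.163305 rad; t = (φ − α) mod 2π = 0.079953 rad, q = (β − φ) mod 2π = 4.119309 rad → L = 3.75·(0.079953 + 10.190993 + 4.119309) = 3.75·14.390255 = 53.963456 m
RSR: p² = 2 + d² − 2cos(α−β) + 2d(sin β − sin α) = 85.236854; p = √p² = 9.232381; φ = atan2(cos α − cos β, d − sin α + sin β) = 0.180439 rad; t = (α − φ) mod 2π = 5.859488 rad, q = (φ − β) mod 2π = 2.507620 rad → L = 3.75·(5.859488 + 9.232381 + 2.507620) = 3.75·17.599489 = 65.998084 m
LSR: p² = d² − 2 + 2cos(α−β) + 2d(sin α + sin β) = 70.053897; p = √p² = 8.369821; φ = atan2(−cos α − cos β, d + sin α + sin β) − atan2(−2, p) = 0.201517 rad; t = (φ − α) mod 2π = 0.444775 rad, q = (φ − β) mod 2π = 2.528698 rad → L = 3.75·(0.444775 + 8.369821 + 2.528698) = 3.75·11.343293 = 42.537351 m
RSL: p² = d² − 2 + 2cos(α−β) − 2d(sin α + sin β) = 107.112059; p = √p² = 10.349496; φ = atan2(cos α + cos β, d − sin α − sin β) − atan2(2, p) = -0.163923 rad; t = (α − φ) mod 2π = 6.203850 rad, q = (β − φ) mod 2π = 4.119927 rad → L = 3.75·(6.203850 + 10.349496 + 4.119927) = 3.75·20.673272 = 77.524769 m
RLR: c = (6 − d² + 2cos(α−β) + 2d(sin α − sin β))/8 = -9.654607, |c| > 1 → infeasible
LRL: c = (6 − d² + 2cos(α−β) − 2d(sin α − sin β))/8 = -11.982042, |c| > 1 → infeasible
Shortest: LSR with L = 42.537351 m ≈ 42.5374 m
Convert LSR to answer units (arcs ×180/π): t = 0.444775·180/π = 25.4837°, p = ρ·p = 3.75·8.369821 = 31.3868 m, q = 2.528698·180/π = 144.8837°, L = 42.5374 m.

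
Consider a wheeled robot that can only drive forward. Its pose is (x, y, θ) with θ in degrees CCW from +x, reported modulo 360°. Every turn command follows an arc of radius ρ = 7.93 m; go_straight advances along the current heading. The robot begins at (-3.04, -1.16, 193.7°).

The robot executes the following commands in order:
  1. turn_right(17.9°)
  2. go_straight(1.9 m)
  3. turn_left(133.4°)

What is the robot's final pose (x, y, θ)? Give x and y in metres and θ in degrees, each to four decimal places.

set_pose: (x, y, θ) = (-3.0400, -1.1600, 193.7000°), ρ = 7.93
turn_right(17.9°): centre at ρ to the right, rotate −17.9° → (-5.4989, -1.3643, 175.8000°)
go_straight(1.9): x += 1.9·cos θ, y += 1.9·sin θ → (-7.3938, -1.2252, 175.8000°)
turn_left(133.4°): centre at ρ to the left, rotate +133.4° → (-14.1199, -14.1459, 309.2000°)

(-14.1199, -14.1459, 309.2000°)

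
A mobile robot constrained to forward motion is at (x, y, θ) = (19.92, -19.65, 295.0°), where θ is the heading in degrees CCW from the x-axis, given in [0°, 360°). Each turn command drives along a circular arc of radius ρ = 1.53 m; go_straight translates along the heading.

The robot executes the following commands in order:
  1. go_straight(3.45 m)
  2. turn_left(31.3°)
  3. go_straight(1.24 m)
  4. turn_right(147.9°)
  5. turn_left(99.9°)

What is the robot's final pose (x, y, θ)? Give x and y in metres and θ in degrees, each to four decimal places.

set_pose: (x, y, θ) = (19.9200, -19.6500, 295.0000°), ρ = 1.53
go_straight(3.45): x += 3.45·cos θ, y += 3.45·sin θ → (21.3780, -22.7768, 295.0000°)
turn_left(31.3°): centre at ρ to the left, rotate +31.3° → (21.9158, -23.4030, 326.3000°)
go_straight(1.24): x += 1.24·cos θ, y += 1.24·sin θ → (22.9474, -24.0911, 326.3000°)
turn_right(147.9°): centre at ρ to the right, rotate −147.9° → (22.0558, -26.8933, 178.4000°)
turn_left(99.9°): centre at ρ to the left, rotate +99.9° → (20.4991, -28.6436, 278.3000°)

(20.4991, -28.6436, 278.3000°)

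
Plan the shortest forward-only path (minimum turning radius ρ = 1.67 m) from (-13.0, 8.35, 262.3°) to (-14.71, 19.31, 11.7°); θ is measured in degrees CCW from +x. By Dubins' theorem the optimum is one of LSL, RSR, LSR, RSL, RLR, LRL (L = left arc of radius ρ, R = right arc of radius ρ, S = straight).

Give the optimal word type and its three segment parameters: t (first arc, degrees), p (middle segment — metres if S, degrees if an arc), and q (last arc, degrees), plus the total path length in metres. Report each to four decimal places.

Let ψ = atan2(Δy, Δx) = atan2(10.96, -1.71) = 98.8679° be the start→goal bearing.
Normalize: d = |goal − start| / ρ = 11.092597/1.67 = 6.642273, α = (θ_start − ψ) mod 360° = 163.4321° = 2.852428 rad, β = (θ_goal − ψ) mod 360° = 272.8321° = 4.761818 rad.
Common terms: sin α = 0.285151, cos α = -0.958482, sin β = -0.998779, cos β = 0.049409, cos(α−β) = -0.332161, d² = 44.119796. Work in radians in the unit-radius frame; every candidate has L = ρ·(t + p + q).
LSL: p² = 2 + d² − 2cos(α−β) + 2d(sin α − sin β) = 63.840548; p = √p² = 7.990028; φ = atan2(cos β − cos α, d + sin α − sin β) = 0.126481 rad; t = (φ − α) mod 2π = 3.557238 rad, q = (β − φ) mod 2π = 4.635338 rad → L = 1.67·(3.557238 + 7.990028 + 4.635338) = 1.67·16.182604 = 27.024948 m
RSR: p² = 2 + d² − 2cos(α−β) + 2d(sin β − sin α) = 29.727690; p = √p² = 5.452310; φ = atan2(cos α − cos β, d − sin α + sin β) = -0.185925 rad; t = (α − φ) mod 2π = 3.038353 rad, q = (φ − β) mod 2π = 1.335442 rad → L = 1.67·(3.038353 + 5.452310 + 1.335442) = 1.67·9.826106 = 16.409596 m
LSR: p² = d² − 2 + 2cos(α−β) + 2d(sin α + sin β) = 31.975260; p = √p² = 5.654667; φ = atan2(−cos α − cos β, d + sin α + sin β) − atan2(−2, p) = 0.492109 rad; t = (φ − α) mod 2π = 3.922866 rad, q = (φ − β) mod 2π = 2.013476 rad → L = 1.67·(3.922866 + 5.654667 + 2.013476) = 1.67·11.591009 = 19.356986 m
RSL: p² = d² − 2 + 2cos(α−β) − 2d(sin α + sin β) = 50.935688; p = √p² = 7.136924; φ = atan2(cos α + cos β, d − sin α − sin β) − atan2(2, p) = -0.396185 rad; t = (α − φ) mod 2π = 3.248614 rad, q = (β − φ) mod 2π = 5.158004 rad → L = 1.67·(3.248614 + 7.136924 + 5.158004) = 1.67·15.543541 = 25.957714 m
RLR: c = (6 − d² + 2cos(α−β) + 2d(sin α − sin β))/8 = -2.715961, |c| > 1 → infeasible
LRL: c = (6 − d² + 2cos(α−β) − 2d(sin α − sin β))/8 = -6.980068, |c| > 1 → infeasible
Shortest: RSR with L = 16.409596 m ≈ 16.4096 m
Convert RSR to answer units (arcs ×180/π): t = 3.038353·180/π = 174.0848°, p = ρ·p = 1.67·5.452310 = 9.1054 m, q = 1.335442·180/π = 76.5152°, L = 16.4096 m.

RSR: t = 174.0848°, p = 9.1054 m, q = 76.5152°, L = 16.4096 m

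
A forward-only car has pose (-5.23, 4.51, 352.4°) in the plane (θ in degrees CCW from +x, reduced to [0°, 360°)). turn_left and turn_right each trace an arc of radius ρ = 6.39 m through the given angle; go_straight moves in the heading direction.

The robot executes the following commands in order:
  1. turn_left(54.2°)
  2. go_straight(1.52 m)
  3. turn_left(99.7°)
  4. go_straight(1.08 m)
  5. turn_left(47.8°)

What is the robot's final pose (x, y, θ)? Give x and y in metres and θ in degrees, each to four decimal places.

set_pose: (x, y, θ) = (-5.2300, 4.5100, 352.4000°), ρ = 6.39
turn_left(54.2°): centre at ρ to the left, rotate +54.2° → (0.2579, 6.4534, 406.6000° ≡ 46.6000°)
go_straight(1.52): x += 1.52·cos θ, y += 1.52·sin θ → (1.3023, 7.5578, 46.6000°)
turn_left(99.7°): centre at ρ to the left, rotate +99.7° → (0.2049, 17.2644, 146.3000°)
go_straight(1.08): x += 1.08·cos θ, y += 1.08·sin θ → (-0.6936, 17.8637, 146.3000°)
turn_left(47.8°): centre at ρ to the left, rotate +47.8° → (-5.7957, 18.7450, 194.1000°)

(-5.7957, 18.7450, 194.1000°)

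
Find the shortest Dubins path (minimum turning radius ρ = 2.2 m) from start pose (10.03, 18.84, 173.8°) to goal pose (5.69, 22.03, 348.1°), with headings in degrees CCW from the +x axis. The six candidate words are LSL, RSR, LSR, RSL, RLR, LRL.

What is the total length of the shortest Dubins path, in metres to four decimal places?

Let ψ = atan2(Δy, Δx) = atan2(3.19, -4.34) = 143.6833° be the start→goal bearing.
Normalize: d = |goal − start| / ρ = 5.386251/2.2 = 2.448296, α = (θ_start − ψ) mod 360° = 30.1167° = 0.525636 rad, β = (θ_goal − ψ) mod 360° = 204.4167° = 3.567745 rad.
Common terms: sin α = 0.501764, cos α = 0.865005, sin β = -0.413371, cos β = -0.910563, cos(α−β) = -0.995056, d² = 5.994153. Work in radians in the unit-radius frame; every candidate has L = ρ·(t + p + q).
LSL: p² = 2 + d² − 2cos(α−β) + 2d(sin α − sin β) = 14.465302; p = √p² = 3.803328; φ = atan2(cos β − cos α, d + sin α − sin β) = -0.485721 rad; t = (φ − α) mod 2π = 5.271828 rad, q = (β − φ) mod 2π = 4.053466 rad → L = 2.2·(5.271828 + 3.803328 + 4.053466) = 2.2·13.128622 = 28.882968 m
RSR: p² = 2 + d² − 2cos(α−β) + 2d(sin β − sin α) = 5.503226; p = √p² = 2.345896; φ = atan2(cos α − cos β, d − sin α + sin β) = 0.858530 rad; t = (α − φ) mod 2π = 5.950292 rad, q = (φ − β) mod 2π = 3.573970 rad → L = 2.2·(5.950292 + 2.345896 + 3.573970) = 2.2·11.870157 = 26.114346 m
LSR: p² = d² − 2 + 2cos(α−β) + 2d(sin α + sin β) = 2.436866; p = √p² = 1.561047; φ = atan2(−cos α − cos β, d + sin α + sin β) − atan2(−2, p) = 0.926003 rad; t = (φ − α) mod 2π = 0.400366 rad, q = (φ − β) mod 2π = 3.641443 rad → L = 2.2·(0.400366 + 1.561047 + 3.641443) = 2.2·5.602855 = 12.326282 m
RSL: p² = d² − 2 + 2cos(α−β) − 2d(sin α + sin β) = 1.571217; p = √p² = 1.253482; φ = atan2(cos α + cos β, d − sin α − sin β) − atan2(2, p) = -1.030249 rad; t = (α − φ) mod 2π = 1.555885 rad, q = (β − φ) mod 2π = 4.597994 rad → L = 2.2·(1.555885 + 1.253482 + 4.597994) = 2.2·7.407361 = 16.296194 m
RLR: c = (6 − d² + 2cos(α−β) + 2d(sin α − sin β))/8 = 0.312097; p = 2π − arccos c = 5.029788 rad; φ = atan2(cos α − cos β, d − sin α + sin β) = 0.858530 rad; t = (α − φ + p/2) mod 2π = 2.182000 rad, q = (α − β − t + p) mod 2π = 6.088864 rad → L = 2.2·(2.182000 + 5.029788 + 6.088864) = 2.2·13.300653 = 29.261436 m
LRL: c = (6 − d² + 2cos(α−β) − 2d(sin α − sin β))/8 = -0.808163; p = 2π − arccos c = 3.771363 rad; φ = atan2(cos β − cos α, d + sin α − sin β) = -0.485721 rad; t = (φ − α + p/2) mod 2π = 0.874324 rad, q = (β − α − t + p) mod 2π = 5.939147 rad → L = 2.2·(0.874324 + 3.771363 + 5.939147) = 2.2·10.584835 = 23.286637 m
Shortest: LSR with L = 12.326282 m ≈ 12.3263 m

12.3263 m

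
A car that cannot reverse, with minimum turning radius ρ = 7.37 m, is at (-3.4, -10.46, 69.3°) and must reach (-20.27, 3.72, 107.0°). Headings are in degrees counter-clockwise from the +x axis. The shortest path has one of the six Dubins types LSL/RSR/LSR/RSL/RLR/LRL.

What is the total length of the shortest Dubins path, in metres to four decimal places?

Let ψ = atan2(Δy, Δx) = atan2(14.18, -16.87) = 139.9514° be the start→goal bearing.
Normalize: d = |goal − start| / ρ = 22.037906/7.37 = 2.990218, α = (θ_start − ψ) mod 360° = 289.3486° = 5.050085 rad, β = (θ_goal − ψ) mod 360° = 327.0486° = 5.708074 rad.
Common terms: sin α = -0.943520, cos α = 0.331314, sin β = -0.543928, cos β = 0.839132, cos(α−β) = 0.791224, d² = 8.941403. Work in radians in the unit-radius frame; every candidate has L = ρ·(t + p + q).
LSL: p² = 2 + d² − 2cos(α−β) + 2d(sin α − sin β) = 6.969218; p = √p² = 2.639928; φ = atan2(cos β − cos α, d + sin α − sin β) = 0.193567 rad; t = (φ − α) mod 2π = 1.426667 rad, q = (β − φ) mod 2π = 5.514508 rad → L = 7.37·(1.426667 + 2.639928 + 5.514508) = 7.37·9.581102 = 70.612723 m
RSR: p² = 2 + d² − 2cos(α−β) + 2d(sin β − sin α) = 11.748694; p = √p² = 3.427637; φ = atan2(cos α − cos β, d − sin α + sin β) = -0.148701 rad; t = (α − φ) mod 2π = 5.198787 rad, q = (φ − β) mod 2π = 0.426410 rad → L = 7.37·(5.198787 + 3.427637 + 0.426410) = 7.37·9.052833 = 66.719379 m
LSR: p² = d² − 2 + 2cos(α−β) + 2d(sin α + sin β) = -0.371739 < 0 → infeasible
RSL: p² = d² − 2 + 2cos(α−β) − 2d(sin α + sin β) = 17.419439; p = √p² = 4.173660; φ = atan2(cos α + cos β, d − sin α − sin β) − atan2(2, p) = -0.191190 rad; t = (α − φ) mod 2π = 5.241276 rad, q = (β − φ) mod 2π = 5.899265 rad → L = 7.37·(5.241276 + 4.173660 + 5.899265) = 7.37·15.314201 = 112.865658 m
RLR: c = (6 − d² + 2cos(α−β) + 2d(sin α − sin β))/8 = -0.468587; p = 2π − arccos c = 4.224699 rad; φ = atan2(cos α − cos β, d − sin α + sin β) = -0.148701 rad; t = (α − φ + p/2) mod 2π = 1.027951 rad, q = (α − β − t + p) mod 2π = 2.538759 rad → L = 7.37·(1.027951 + 4.224699 + 2.538759) = 7.37·7.791408 = 57.422678 m
LRL: c = (6 − d² + 2cos(α−β) − 2d(sin α − sin β))/8 = 0.128848; p = 2π − arccos c = 4.841596 rad; φ = atan2(cos β − cos α, d + sin α − sin β) = 0.193567 rad; t = (φ − α + p/2) mod 2π = 3.847465 rad, q = (β − α − t + p) mod 2π = 1.652120 rad → L = 7.37·(3.847465 + 4.841596 + 1.652120) = 7.37·10.341181 = 76.214503 m
Shortest: RLR with L = 57.422678 m ≈ 57.4227 m

57.4227 m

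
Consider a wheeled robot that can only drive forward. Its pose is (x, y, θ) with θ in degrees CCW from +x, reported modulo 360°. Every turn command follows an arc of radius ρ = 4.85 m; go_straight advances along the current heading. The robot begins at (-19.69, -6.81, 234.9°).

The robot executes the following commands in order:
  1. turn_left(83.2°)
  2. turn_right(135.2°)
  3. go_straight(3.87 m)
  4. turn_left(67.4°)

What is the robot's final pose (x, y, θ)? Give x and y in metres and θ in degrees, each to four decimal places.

set_pose: (x, y, θ) = (-19.6900, -6.8100, 234.9000°), ρ = 4.85
turn_left(83.2°): centre at ρ to the left, rotate +83.2° → (-18.9610, -13.2087, 318.1000°)
turn_right(135.2°): centre at ρ to the right, rotate −135.2° → (-21.9546, -21.6624, 182.9000°)
go_straight(3.87): x += 3.87·cos θ, y += 3.87·sin θ → (-25.8196, -21.8582, 182.9000°)
turn_left(67.4°): centre at ρ to the left, rotate +67.4° → (-30.1404, -25.0671, 250.3000°)

(-30.1404, -25.0671, 250.3000°)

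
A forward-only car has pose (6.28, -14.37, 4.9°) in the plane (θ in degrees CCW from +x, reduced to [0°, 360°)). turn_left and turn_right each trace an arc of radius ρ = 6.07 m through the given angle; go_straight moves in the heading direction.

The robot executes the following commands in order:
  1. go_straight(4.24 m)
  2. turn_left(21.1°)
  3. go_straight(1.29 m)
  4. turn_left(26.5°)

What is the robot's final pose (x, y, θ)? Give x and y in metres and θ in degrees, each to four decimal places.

(15.9611, -11.0897, 52.5000°)

set_pose: (x, y, θ) = (6.2800, -14.3700, 4.9000°), ρ = 6.07
go_straight(4.24): x += 4.24·cos θ, y += 4.24·sin θ → (10.5045, -14.0078, 4.9000°)
turn_left(21.1°): centre at ρ to the left, rotate +21.1° → (12.6469, -13.4157, 26.0000°)
go_straight(1.29): x += 1.29·cos θ, y += 1.29·sin θ → (13.8064, -12.8502, 26.0000°)
turn_left(26.5°): centre at ρ to the left, rotate +26.5° → (15.9611, -11.0897, 52.5000°)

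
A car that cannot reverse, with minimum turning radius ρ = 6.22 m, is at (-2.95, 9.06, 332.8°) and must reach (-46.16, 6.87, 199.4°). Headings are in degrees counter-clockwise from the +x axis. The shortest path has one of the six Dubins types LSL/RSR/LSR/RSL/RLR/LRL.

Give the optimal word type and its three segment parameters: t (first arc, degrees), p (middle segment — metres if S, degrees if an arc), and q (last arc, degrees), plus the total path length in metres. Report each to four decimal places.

Let ψ = atan2(Δy, Δx) = atan2(-2.19, -43.21) = -177.0986° be the start→goal bearing.
Normalize: d = |goal − start| / ρ = 43.265462/6.22 = 6.955862, α = (θ_start − ψ) mod 360° = 149.8986° = 2.616224 rad, β = (θ_goal − ψ) mod 360° = 16.4986° = 0.287954 rad.
Common terms: sin α = 0.501532, cos α = -0.865139, sin β = 0.283992, cos β = 0.958827, cos(α−β) = -0.687088, d² = 48.384017. Work in radians in the unit-radius frame; every candidate has L = ρ·(t + p + q).
LSL: p² = 2 + d² − 2cos(α−β) + 2d(sin α − sin β) = 54.784558; p = √p² = 7.401659; φ = atan2(cos β − cos α, d + sin α − sin β) = 0.248991 rad; t = (φ − α) mod 2π = 3.915953 rad, q = (β − φ) mod 2π = 0.038963 rad → L = 6.22·(3.915953 + 7.401659 + 0.038963) = 6.22·11.356575 = 70.637898 m
RSR: p² = 2 + d² − 2cos(α−β) + 2d(sin β − sin α) = 48.731826; p = √p² = 6.980818; φ = atan2(cos α − cos β, d − sin α + sin β) = -0.264351 rad; t = (α − φ) mod 2π = 2.880574 rad, q = (φ − β) mod 2π = 5.730880 rad → L = 6.22·(2.880574 + 6.980818 + 5.730880) = 6.22·15.592273 = 96.983938 m
LSR: p² = d² − 2 + 2cos(α−β) + 2d(sin α + sin β) = 55.937832; p = √p² = 7.479160; φ = atan2(−cos α − cos β, d + sin α + sin β) − atan2(−2, p) = 0.249194 rad; t = (φ − α) mod 2π = 3.916156 rad, q = (φ − β) mod 2π = 6.244425 rad → L = 6.22·(3.916156 + 7.479160 + 6.244425) = 6.22·17.639741 = 109.719189 m
RSL: p² = d² − 2 + 2cos(α−β) − 2d(sin α + sin β) = 34.081852; p = √p² = 5.837966; φ = atan2(cos α + cos β, d − sin α − sin β) − atan2(2, p) = -0.314871 rad; t = (α − φ) mod 2π = 2.931095 rad, q = (β − φ) mod 2π = 0.602826 rad → L = 6.22·(2.931095 + 5.837966 + 0.602826) = 6.22·9.371888 = 58.293140 m
RLR: c = (6 − d² + 2cos(α−β) + 2d(sin α − sin β))/8 = -5.091478, |c| > 1 → infeasible
LRL: c = (6 − d² + 2cos(α−β) − 2d(sin α − sin β))/8 = -5.848070, |c| > 1 → infeasible
Shortest: RSL with L = 58.293140 m ≈ 58.2931 m
Convert RSL to answer units (arcs ×180/π): t = 2.931095·180/π = 167.9394°, p = ρ·p = 6.22·5.837966 = 36.3122 m, q = 0.602826·180/π = 34.5394°, L = 58.2931 m.

RSL: t = 167.9394°, p = 36.3122 m, q = 34.5394°, L = 58.2931 m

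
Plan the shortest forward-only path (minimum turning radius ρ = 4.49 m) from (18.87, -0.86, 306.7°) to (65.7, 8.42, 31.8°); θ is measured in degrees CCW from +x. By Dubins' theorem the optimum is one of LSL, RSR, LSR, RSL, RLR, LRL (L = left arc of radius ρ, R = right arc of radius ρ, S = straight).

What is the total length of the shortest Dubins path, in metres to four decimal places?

48.8387 m

Let ψ = atan2(Δy, Δx) = atan2(9.28, 46.83) = 11.2087° be the start→goal bearing.
Normalize: d = |goal − start| / ρ = 47.740625/4.49 = 10.632656, α = (θ_start − ψ) mod 360° = 295.4913° = 5.157296 rad, β = (θ_goal − ψ) mod 360° = 20.5913° = 0.359386 rad.
Common terms: sin α = -0.902651, cos α = 0.430374, sin β = 0.351699, cos β = 0.936113, cos(α−β) = 0.085417, d² = 113.053373. Work in radians in the unit-radius frame; every candidate has L = ρ·(t + p + q).
LSL: p² = 2 + d² − 2cos(α−β) + 2d(sin α − sin β) = 88.208396; p = √p² = 9.391933; φ = atan2(cos β − cos α, d + sin α − sin β) = 0.053874 rad; t = (φ − α) mod 2π = 1.179764 rad, q = (β − φ) mod 2π = 0.305511 rad → L = 4.49·(1.179764 + 9.391933 + 0.305511) = 4.49·10.877208 = 48.838663 m
RSR: p² = 2 + d² − 2cos(α−β) + 2d(sin β − sin α) = 141.556682; p = √p² = 11.897760; φ = atan2(cos α − cos β, d − sin α + sin β) = -0.042520 rad; t = (α − φ) mod 2π = 5.199816 rad, q = (φ − β) mod 2π = 5.881280 rad → L = 4.49·(5.199816 + 11.897760 + 5.881280) = 4.49·22.978855 = 103.175059 m
LSR: p² = d² − 2 + 2cos(α−β) + 2d(sin α + sin β) = 99.508047; p = √p² = 9.975372; φ = atan2(−cos α − cos β, d + sin α + sin β) − atan2(−2, p) = 0.063150 rad; t = (φ − α) mod 2π = 1.189040 rad, q = (φ − β) mod 2π = 5.986950 rad → L = 4.49·(1.189040 + 9.975372 + 5.986950) = 4.49·17.151361 = 77.009613 m
RSL: p² = d² − 2 + 2cos(α−β) − 2d(sin α + sin β) = 122.940367; p = √p² = 11.087848; φ = atan2(cos α + cos β, d − sin α − sin β) − atan2(2, p) = -0.056875 rad; t = (α − φ) mod 2π = 5.214170 rad, q = (β − φ) mod 2π = 0.416260 rad → L = 4.49·(5.214170 + 11.087848 + 0.416260) = 4.49·16.718279 = 75.065071 m
RLR: c = (6 − d² + 2cos(α−β) + 2d(sin α − sin β))/8 = -16.694585, |c| > 1 → infeasible
LRL: c = (6 − d² + 2cos(α−β) − 2d(sin α − sin β))/8 = -10.026050, |c| > 1 → infeasible
Shortest: LSL with L = 48.838663 m ≈ 48.8387 m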